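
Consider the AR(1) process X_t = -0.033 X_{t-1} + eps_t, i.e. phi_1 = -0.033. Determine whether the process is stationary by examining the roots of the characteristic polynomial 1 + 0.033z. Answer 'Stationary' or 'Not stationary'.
\text{Stationary}

The AR(p) characteristic polynomial is P(z) = 1 + 0.033z.
Stationarity requires all roots to lie outside the unit circle, i.e. |z| > 1 for every root.
This is linear in z: 1 + (0.033) z = 0  =>  z = -1/(0.033) = -30.30303,  |z| = 30.30303.
Moduli of all roots: 30.3030.
All moduli strictly greater than 1? Yes.
Verdict: Stationary.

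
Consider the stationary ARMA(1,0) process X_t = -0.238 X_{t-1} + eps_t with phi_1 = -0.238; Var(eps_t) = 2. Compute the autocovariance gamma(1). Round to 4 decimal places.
\gamma(1) = -0.5046

Multiply the model equation by X_{t-k} and take expectations. With theta_0 = psi_0 = 1 and psi_j the MA(infinity) weights, this gives
  gamma(k) - sum_i phi_i gamma(k-i) = c_k,
  c_k = sigma^2 * sum_{j=k..q} theta_j psi_{j-k}   (c_k = 0 for k > q),
using gamma(-m) = gamma(m).
Pure AR (q = 0): c_0 = sigma^2 = 2, c_k = 0 for k >= 1.
Equations for k = 0 and k = 1 (AR order 1):
  gamma(0) = phi_1 gamma(1) + c_0
  gamma(1) = phi_1 gamma(0) + c_1
Substituting the second into the first: gamma(0) (1 - phi_1^2) = c_0 + phi_1 c_1, so
  gamma(0) = c_0 / (1 - phi_1^2) = 2 / (1 - (-0.238)^2) = 2 / 0.943356 = 2.12009.
  gamma(1) = phi_1 gamma(0) = (-0.238)(2.12009) = -0.504582.
Therefore gamma(1) = -0.5046 (to 4 decimal places).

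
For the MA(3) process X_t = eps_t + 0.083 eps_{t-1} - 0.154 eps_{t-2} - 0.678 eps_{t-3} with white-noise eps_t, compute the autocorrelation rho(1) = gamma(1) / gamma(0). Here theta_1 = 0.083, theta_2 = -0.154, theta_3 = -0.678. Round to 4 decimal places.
\rho(1) = 0.1172

For an MA(q) process with theta_0 = 1, the autocovariance is
  gamma(k) = sigma^2 * sum_{i=0..q-k} theta_i * theta_{i+k},
and rho(k) = gamma(k) / gamma(0). Sigma^2 cancels.
  numerator   = (1)*(0.083) + (0.083)*(-0.154) + (-0.154)*(-0.678) = 0.17463.
  denominator = (1)^2 + (0.083)^2 + (-0.154)^2 + (-0.678)^2 = 1.490289.
  rho(1) = 0.17463 / 1.490289 = 0.1172.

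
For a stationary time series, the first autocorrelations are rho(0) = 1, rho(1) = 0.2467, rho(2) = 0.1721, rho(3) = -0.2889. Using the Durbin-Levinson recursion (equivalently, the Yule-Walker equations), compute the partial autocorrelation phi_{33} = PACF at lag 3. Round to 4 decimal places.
\phi_{33} = -0.3840

The PACF at lag k is phi_{kk}, the last component of the solution
to the Yule-Walker system G_k phi = r_k where
  (G_k)_{ij} = rho(|i - j|), (r_k)_i = rho(i), i,j = 1..k.
Equivalently, Durbin-Levinson gives phi_{kk} iteratively:
  phi_{11} = rho(1)
  phi_{kk} = [rho(k) - sum_{j=1..k-1} phi_{k-1,j} rho(k-j)]
            / [1 - sum_{j=1..k-1} phi_{k-1,j} rho(j)],
  phi_{k,j} = phi_{k-1,j} - phi_{kk} phi_{k-1,k-j},  j = 1..k-1.
Step k = 1:
  phi_11 = rho(1) = 0.2467.
Step k = 2:
  phi_22 = [rho(2) - phi_11 rho(1)] / [1 - phi_11 rho(1)] = [0.1721 - (0.2467)(0.2467)] / [1 - (0.2467)(0.2467)]
         = 0.11123911 / 0.93913911 = 0.118448.
  Update: phi_21 = phi_11 - phi_22 phi_11 = 0.2467 - (0.118448)(0.2467) = 0.217479.
Step k = 3:
  phi_33 = [rho(3) - phi_21 rho(2) - phi_22 rho(1)] / [1 - phi_21 rho(1) - phi_22 rho(2)]
    numerator   = -0.2889 - (0.217479)(0.1721) - (0.118448)(0.2467) = -0.35554923
    denominator = 1 - (0.217479)(0.2467) - (0.118448)(0.1721) = 0.92596306
  phi_33 = -0.35554923 / 0.92596306 = -0.384.
Therefore phi_{33} = -0.3840.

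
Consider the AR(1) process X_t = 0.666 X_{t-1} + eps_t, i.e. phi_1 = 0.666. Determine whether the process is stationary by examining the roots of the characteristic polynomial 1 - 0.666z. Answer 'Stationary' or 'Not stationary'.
\text{Stationary}

The AR(p) characteristic polynomial is P(z) = 1 - 0.666z.
Stationarity requires all roots to lie outside the unit circle, i.e. |z| > 1 for every root.
This is linear in z: 1 + (-0.666) z = 0  =>  z = -1/(-0.666) = 1.501502,  |z| = 1.501502.
Moduli of all roots: 1.5015.
All moduli strictly greater than 1? Yes.
Verdict: Stationary.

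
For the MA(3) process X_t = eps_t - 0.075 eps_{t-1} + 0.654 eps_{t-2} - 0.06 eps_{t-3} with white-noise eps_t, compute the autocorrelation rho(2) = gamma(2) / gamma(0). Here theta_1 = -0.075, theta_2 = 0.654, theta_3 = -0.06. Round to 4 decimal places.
\rho(2) = 0.4583

For an MA(q) process with theta_0 = 1, the autocovariance is
  gamma(k) = sigma^2 * sum_{i=0..q-k} theta_i * theta_{i+k},
and rho(k) = gamma(k) / gamma(0). Sigma^2 cancels.
  numerator   = (1)*(0.654) + (-0.075)*(-0.06) = 0.6585.
  denominator = (1)^2 + (-0.075)^2 + (0.654)^2 + (-0.06)^2 = 1.436941.
  rho(2) = 0.6585 / 1.436941 = 0.4583.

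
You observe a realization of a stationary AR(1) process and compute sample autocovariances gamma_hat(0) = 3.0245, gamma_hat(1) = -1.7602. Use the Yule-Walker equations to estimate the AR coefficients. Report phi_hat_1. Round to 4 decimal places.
\hat\phi_{1} = -0.5820

The Yule-Walker equations for an AR(p) process read, in matrix form,
  Gamma_p phi = r_p,   with   (Gamma_p)_{ij} = gamma(|i - j|),
                       (r_p)_i = gamma(i),   i,j = 1..p.
Substitute the sample gammas (Toeplitz matrix and right-hand side of size 1):
  Gamma_p = [[3.0245]]
  r_p     = [-1.7602]
With p = 1 this is the single equation gamma(0) phi_1 = gamma(1):
  phi_hat_1 = gamma(1) / gamma(0) = -1.7602 / 3.0245 = -0.5820.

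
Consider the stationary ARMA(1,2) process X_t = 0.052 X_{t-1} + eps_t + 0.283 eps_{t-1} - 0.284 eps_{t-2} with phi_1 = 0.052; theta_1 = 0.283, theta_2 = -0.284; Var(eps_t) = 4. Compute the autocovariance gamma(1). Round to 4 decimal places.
\gamma(1) = 0.9976

Multiply the model equation by X_{t-k} and take expectations. With theta_0 = psi_0 = 1 and psi_j the MA(infinity) weights, this gives
  gamma(k) - sum_i phi_i gamma(k-i) = c_k,
  c_k = sigma^2 * sum_{j=k..q} theta_j psi_{j-k}   (c_k = 0 for k > q),
using gamma(-m) = gamma(m).
psi-weights needed (psi_j = theta_j + sum_i phi_i psi_{j-i}):
  psi_1 = theta_1 + phi_1 = 0.283 + (0.052) = 0.335
  psi_2 = theta_2 + phi_1 psi_1 = -0.284 + (0.052)(0.335) = -0.26658
Right-hand sides:
  c_0 = sigma^2 (1 + theta_1 psi_1 + theta_2 psi_2) = 4 * (1 + (0.283)(0.335) + (-0.284)(-0.26658)) = 4 * 1.170514 = 4.682055
  c_1 = sigma^2 (theta_1 + theta_2 psi_1) = 4 * (0.283 + (-0.284)(0.335)) = 0.75144
  c_2 = sigma^2 theta_2 = 4 * (-0.284) = -1.136
Equations for k = 0 and k = 1 (AR order 1):
  gamma(0) = phi_1 gamma(1) + c_0
  gamma(1) = phi_1 gamma(0) + c_1
Substituting the second into the first: gamma(0) (1 - phi_1^2) = c_0 + phi_1 c_1, so
  gamma(0) = (c_0 + phi_1 c_1) / (1 - phi_1^2) = (4.682055 + (0.052)(0.75144)) / (1 - (0.052)^2) = 4.72113 / 0.997296 = 4.73393.
  gamma(1) = phi_1 gamma(0) + c_1 = (0.052)(4.73393) + (0.75144) = 0.997604.
Therefore gamma(1) = 0.9976 (to 4 decimal places).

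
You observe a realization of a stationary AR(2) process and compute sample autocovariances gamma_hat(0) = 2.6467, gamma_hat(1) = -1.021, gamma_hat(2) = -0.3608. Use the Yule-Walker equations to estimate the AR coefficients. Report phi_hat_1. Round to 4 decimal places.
\hat\phi_{1} = -0.5150

The Yule-Walker equations for an AR(p) process read, in matrix form,
  Gamma_p phi = r_p,   with   (Gamma_p)_{ij} = gamma(|i - j|),
                       (r_p)_i = gamma(i),   i,j = 1..p.
Substitute the sample gammas (Toeplitz matrix and right-hand side of size 2):
  Gamma_p = [[2.6467, -1.021], [-1.021, 2.6467]]
  r_p     = [-1.021, -0.3608]
Written out:
  2.6467 phi_1 - 1.021 phi_2 = -1.021
  -1.021 phi_1 + 2.6467 phi_2 = -0.3608
Solve by Cramer's rule:
  det = gamma(0)^2 - gamma(1)^2 = (2.6467)^2 - (-1.021)^2 = 7.00502089 - 1.042441 = 5.96257989
  phi_hat_1 = [gamma(1) gamma(0) - gamma(1) gamma(2)] / det = [(-1.021)(2.6467) - (-1.021)(-0.3608)] / 5.96257989 = -3.0706575 / 5.96257989 = -0.515
  phi_hat_2 = [gamma(0) gamma(2) - gamma(1)^2] / det = [(2.6467)(-0.3608) - (-1.021)^2] / 5.96257989 = -1.99737036 / 5.96257989 = -0.335
So phi_hat = [-0.5150, -0.3350].
Therefore phi_hat_1 = -0.5150.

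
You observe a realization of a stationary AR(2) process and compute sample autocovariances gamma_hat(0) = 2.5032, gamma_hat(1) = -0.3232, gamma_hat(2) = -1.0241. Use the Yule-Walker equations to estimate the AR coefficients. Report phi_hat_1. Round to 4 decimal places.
\hat\phi_{1} = -0.1850

The Yule-Walker equations for an AR(p) process read, in matrix form,
  Gamma_p phi = r_p,   with   (Gamma_p)_{ij} = gamma(|i - j|),
                       (r_p)_i = gamma(i),   i,j = 1..p.
Substitute the sample gammas (Toeplitz matrix and right-hand side of size 2):
  Gamma_p = [[2.5032, -0.3232], [-0.3232, 2.5032]]
  r_p     = [-0.3232, -1.0241]
Written out:
  2.5032 phi_1 - 0.3232 phi_2 = -0.3232
  -0.3232 phi_1 + 2.5032 phi_2 = -1.0241
Solve by Cramer's rule:
  det = gamma(0)^2 - gamma(1)^2 = (2.5032)^2 - (-0.3232)^2 = 6.26601024 - 0.10445824 = 6.161552
  phi_hat_1 = [gamma(1) gamma(0) - gamma(1) gamma(2)] / det = [(-0.3232)(2.5032) - (-0.3232)(-1.0241)] / 6.161552 = -1.14002336 / 6.161552 = -0.185
  phi_hat_2 = [gamma(0) gamma(2) - gamma(1)^2] / det = [(2.5032)(-1.0241) - (-0.3232)^2] / 6.161552 = -2.66798536 / 6.161552 = -0.433
So phi_hat = [-0.1850, -0.4330].
Therefore phi_hat_1 = -0.1850.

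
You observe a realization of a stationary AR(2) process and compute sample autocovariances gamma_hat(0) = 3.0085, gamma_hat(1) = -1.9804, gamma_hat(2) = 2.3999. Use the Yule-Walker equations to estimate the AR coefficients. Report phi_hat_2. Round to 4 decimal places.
\hat\phi_{2} = 0.6430

The Yule-Walker equations for an AR(p) process read, in matrix form,
  Gamma_p phi = r_p,   with   (Gamma_p)_{ij} = gamma(|i - j|),
                       (r_p)_i = gamma(i),   i,j = 1..p.
Substitute the sample gammas (Toeplitz matrix and right-hand side of size 2):
  Gamma_p = [[3.0085, -1.9804], [-1.9804, 3.0085]]
  r_p     = [-1.9804, 2.3999]
Written out:
  3.0085 phi_1 - 1.9804 phi_2 = -1.9804
  -1.9804 phi_1 + 3.0085 phi_2 = 2.3999
Solve by Cramer's rule:
  det = gamma(0)^2 - gamma(1)^2 = (3.0085)^2 - (-1.9804)^2 = 9.05107225 - 3.92198416 = 5.12908809
  phi_hat_1 = [gamma(1) gamma(0) - gamma(1) gamma(2)] / det = [(-1.9804)(3.0085) - (-1.9804)(2.3999)] / 5.12908809 = -1.20527144 / 5.12908809 = -0.235
  phi_hat_2 = [gamma(0) gamma(2) - gamma(1)^2] / det = [(3.0085)(2.3999) - (-1.9804)^2] / 5.12908809 = 3.29811499 / 5.12908809 = 0.643
So phi_hat = [-0.2350, 0.6430].
Therefore phi_hat_2 = 0.6430.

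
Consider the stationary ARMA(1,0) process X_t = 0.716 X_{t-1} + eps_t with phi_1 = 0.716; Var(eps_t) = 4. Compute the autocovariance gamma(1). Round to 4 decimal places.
\gamma(1) = 5.8768

Multiply the model equation by X_{t-k} and take expectations. With theta_0 = psi_0 = 1 and psi_j the MA(infinity) weights, this gives
  gamma(k) - sum_i phi_i gamma(k-i) = c_k,
  c_k = sigma^2 * sum_{j=k..q} theta_j psi_{j-k}   (c_k = 0 for k > q),
using gamma(-m) = gamma(m).
Pure AR (q = 0): c_0 = sigma^2 = 4, c_k = 0 for k >= 1.
Equations for k = 0 and k = 1 (AR order 1):
  gamma(0) = phi_1 gamma(1) + c_0
  gamma(1) = phi_1 gamma(0) + c_1
Substituting the second into the first: gamma(0) (1 - phi_1^2) = c_0 + phi_1 c_1, so
  gamma(0) = c_0 / (1 - phi_1^2) = 4 / (1 - (0.716)^2) = 4 / 0.487344 = 8.207755.
  gamma(1) = phi_1 gamma(0) = (0.716)(8.207755) = 5.876752.
Therefore gamma(1) = 5.8768 (to 4 decimal places).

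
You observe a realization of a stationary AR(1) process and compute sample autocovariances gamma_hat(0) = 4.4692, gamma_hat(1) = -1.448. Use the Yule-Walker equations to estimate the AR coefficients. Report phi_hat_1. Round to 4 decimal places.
\hat\phi_{1} = -0.3240

The Yule-Walker equations for an AR(p) process read, in matrix form,
  Gamma_p phi = r_p,   with   (Gamma_p)_{ij} = gamma(|i - j|),
                       (r_p)_i = gamma(i),   i,j = 1..p.
Substitute the sample gammas (Toeplitz matrix and right-hand side of size 1):
  Gamma_p = [[4.4692]]
  r_p     = [-1.448]
With p = 1 this is the single equation gamma(0) phi_1 = gamma(1):
  phi_hat_1 = gamma(1) / gamma(0) = -1.448 / 4.4692 = -0.3240.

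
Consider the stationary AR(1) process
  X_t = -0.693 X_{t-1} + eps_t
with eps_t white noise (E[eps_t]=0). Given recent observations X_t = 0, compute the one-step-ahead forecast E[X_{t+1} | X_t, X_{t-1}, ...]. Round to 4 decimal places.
E[X_{t+1} \mid \mathcal F_t] = 0.0000

For an AR(p) model X_t = c + sum_i phi_i X_{t-i} + eps_t, the
one-step-ahead conditional mean is
  E[X_{t+1} | X_t, ...] = c + sum_i phi_i X_{t+1-i}.
Substitute known values:
  E[X_{t+1} | ...] = (-0.693) * (0)
                   = 0.0000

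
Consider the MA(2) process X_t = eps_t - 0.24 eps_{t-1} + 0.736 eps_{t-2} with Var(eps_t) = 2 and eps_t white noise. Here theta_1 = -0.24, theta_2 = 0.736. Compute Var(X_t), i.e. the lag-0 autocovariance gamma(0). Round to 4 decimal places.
\gamma(0) = 3.1986

For an MA(q) process X_t = eps_t + sum_i theta_i eps_{t-i} with
Var(eps_t) = sigma^2, the variance is
  gamma(0) = sigma^2 * (1 + sum_i theta_i^2).
  sum_i theta_i^2 = (-0.24)^2 + (0.736)^2 = 0.0576 + 0.541696 = 0.599296.
  gamma(0) = 2 * (1 + 0.599296) = 2 * 1.599296 = 3.198592, which rounds to 3.1986.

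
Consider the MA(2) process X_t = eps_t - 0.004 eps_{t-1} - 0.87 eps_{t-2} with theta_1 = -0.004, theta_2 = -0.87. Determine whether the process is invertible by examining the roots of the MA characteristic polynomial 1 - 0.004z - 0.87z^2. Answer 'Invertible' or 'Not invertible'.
\text{Invertible}

The MA(q) characteristic polynomial is P(z) = 1 - 0.004z - 0.87z^2.
Invertibility requires all roots to lie outside the unit circle, i.e. |z| > 1 for every root.
Set 1 + (-0.004) z + (-0.87) z^2 = 0, i.e. a z^2 + b z + c = 0 with a = -0.87, b = -0.004, c = 1.
Discriminant D = b^2 - 4ac = (-0.004)^2 - 4*(-0.87)*1 = 0.000016 - (-3.48) = 3.480016.
D >= 0, so the roots are real: z = (-b +/- sqrt(D)) / (2a) = (0.004 +/- 1.86548) / (-1.74).
  z_1 = (0.004 + 1.86548) / (-1.74) = -1.0744,   |z_1| = 1.0744.
  z_2 = (0.004 - 1.86548) / (-1.74) = 1.0698,   |z_2| = 1.0698.
Moduli of all roots: 1.0744, 1.0698.
All moduli strictly greater than 1? Yes.
Verdict: Invertible.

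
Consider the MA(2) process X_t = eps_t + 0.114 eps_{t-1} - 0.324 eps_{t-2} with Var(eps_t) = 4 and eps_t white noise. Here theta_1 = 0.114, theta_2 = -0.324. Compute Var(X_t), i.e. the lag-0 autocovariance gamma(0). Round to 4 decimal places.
\gamma(0) = 4.4719

For an MA(q) process X_t = eps_t + sum_i theta_i eps_{t-i} with
Var(eps_t) = sigma^2, the variance is
  gamma(0) = sigma^2 * (1 + sum_i theta_i^2).
  sum_i theta_i^2 = (0.114)^2 + (-0.324)^2 = 0.012996 + 0.104976 = 0.117972.
  gamma(0) = 4 * (1 + 0.117972) = 4 * 1.117972 = 4.471888, which rounds to 4.4719.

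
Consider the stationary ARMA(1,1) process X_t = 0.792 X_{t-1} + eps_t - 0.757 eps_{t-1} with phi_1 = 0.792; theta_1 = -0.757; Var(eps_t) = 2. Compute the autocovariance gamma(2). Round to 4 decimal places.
\gamma(2) = 0.0596

Multiply the model equation by X_{t-k} and take expectations. With theta_0 = psi_0 = 1 and psi_j the MA(infinity) weights, this gives
  gamma(k) - sum_i phi_i gamma(k-i) = c_k,
  c_k = sigma^2 * sum_{j=k..q} theta_j psi_{j-k}   (c_k = 0 for k > q),
using gamma(-m) = gamma(m).
psi-weights needed (psi_j = theta_j + sum_i phi_i psi_{j-i}):
  psi_1 = theta_1 + phi_1 = -0.757 + (0.792) = 0.035
Right-hand sides:
  c_0 = sigma^2 (1 + theta_1 psi_1) = 2 * (1 + (-0.757)(0.035)) = 2 * 0.973505 = 1.94701
  c_1 = sigma^2 theta_1 = 2 * (-0.757) = -1.514
  c_2 = 0
Equations for k = 0 and k = 1 (AR order 1):
  gamma(0) = phi_1 gamma(1) + c_0
  gamma(1) = phi_1 gamma(0) + c_1
Substituting the second into the first: gamma(0) (1 - phi_1^2) = c_0 + phi_1 c_1, so
  gamma(0) = (c_0 + phi_1 c_1) / (1 - phi_1^2) = (1.94701 + (0.792)(-1.514)) / (1 - (0.792)^2) = 0.747922 / 0.372736 = 2.006573.
  gamma(1) = phi_1 gamma(0) + c_1 = (0.792)(2.006573) + (-1.514) = 0.075206.
For k = 2 (> q): gamma(2) = phi_1 gamma(1) = (0.792)(0.075206) = 0.059563.
Therefore gamma(2) = 0.0596 (to 4 decimal places).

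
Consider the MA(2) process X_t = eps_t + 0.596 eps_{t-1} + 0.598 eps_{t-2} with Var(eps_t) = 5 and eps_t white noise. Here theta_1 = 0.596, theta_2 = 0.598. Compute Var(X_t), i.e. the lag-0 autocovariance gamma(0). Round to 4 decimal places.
\gamma(0) = 8.5641

For an MA(q) process X_t = eps_t + sum_i theta_i eps_{t-i} with
Var(eps_t) = sigma^2, the variance is
  gamma(0) = sigma^2 * (1 + sum_i theta_i^2).
  sum_i theta_i^2 = (0.596)^2 + (0.598)^2 = 0.355216 + 0.357604 = 0.71282.
  gamma(0) = 5 * (1 + 0.71282) = 5 * 1.71282 = 8.5641.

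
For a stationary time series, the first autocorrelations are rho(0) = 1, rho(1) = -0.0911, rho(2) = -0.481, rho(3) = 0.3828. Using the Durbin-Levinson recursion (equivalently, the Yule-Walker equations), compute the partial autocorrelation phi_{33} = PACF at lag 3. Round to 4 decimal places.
\phi_{33} = 0.3631

The PACF at lag k is phi_{kk}, the last component of the solution
to the Yule-Walker system G_k phi = r_k where
  (G_k)_{ij} = rho(|i - j|), (r_k)_i = rho(i), i,j = 1..k.
Equivalently, Durbin-Levinson gives phi_{kk} iteratively:
  phi_{11} = rho(1)
  phi_{kk} = [rho(k) - sum_{j=1..k-1} phi_{k-1,j} rho(k-j)]
            / [1 - sum_{j=1..k-1} phi_{k-1,j} rho(j)],
  phi_{k,j} = phi_{k-1,j} - phi_{kk} phi_{k-1,k-j},  j = 1..k-1.
Step k = 1:
  phi_11 = rho(1) = -0.0911.
Step k = 2:
  phi_22 = [rho(2) - phi_11 rho(1)] / [1 - phi_11 rho(1)] = [-0.481 - (-0.0911)(-0.0911)] / [1 - (-0.0911)(-0.0911)]
         = -0.48929921 / 0.99170079 = -0.493394.
  Update: phi_21 = phi_11 - phi_22 phi_11 = -0.0911 - (-0.493394)(-0.0911) = -0.136048.
Step k = 3:
  phi_33 = [rho(3) - phi_21 rho(2) - phi_22 rho(1)] / [1 - phi_21 rho(1) - phi_22 rho(2)]
    numerator   = 0.3828 - (-0.136048)(-0.481) - (-0.493394)(-0.0911) = 0.27241263
    denominator = 1 - (-0.136048)(-0.0911) - (-0.493394)(-0.481) = 0.7502835
  phi_33 = 0.27241263 / 0.7502835 = 0.3631.
Therefore phi_{33} = 0.3631.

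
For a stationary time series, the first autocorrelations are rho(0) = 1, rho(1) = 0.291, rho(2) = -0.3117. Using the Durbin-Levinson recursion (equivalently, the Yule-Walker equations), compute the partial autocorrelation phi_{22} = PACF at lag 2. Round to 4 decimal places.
\phi_{22} = -0.4331

The PACF at lag k is phi_{kk}, the last component of the solution
to the Yule-Walker system G_k phi = r_k where
  (G_k)_{ij} = rho(|i - j|), (r_k)_i = rho(i), i,j = 1..k.
Equivalently, Durbin-Levinson gives phi_{kk} iteratively:
  phi_{11} = rho(1)
  phi_{kk} = [rho(k) - sum_{j=1..k-1} phi_{k-1,j} rho(k-j)]
            / [1 - sum_{j=1..k-1} phi_{k-1,j} rho(j)],
  phi_{k,j} = phi_{k-1,j} - phi_{kk} phi_{k-1,k-j},  j = 1..k-1.
Step k = 1:
  phi_11 = rho(1) = 0.291.
Step k = 2:
  phi_22 = [rho(2) - phi_11 rho(1)] / [1 - phi_11 rho(1)] = [-0.3117 - (0.291)(0.291)] / [1 - (0.291)(0.291)]
         = -0.396381 / 0.915319 = -0.4331.
Therefore phi_{22} = -0.4331.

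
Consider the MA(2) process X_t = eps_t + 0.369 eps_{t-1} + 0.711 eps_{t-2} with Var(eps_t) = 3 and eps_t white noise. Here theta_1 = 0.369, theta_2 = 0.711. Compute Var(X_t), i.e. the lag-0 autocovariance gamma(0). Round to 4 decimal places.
\gamma(0) = 4.9250

For an MA(q) process X_t = eps_t + sum_i theta_i eps_{t-i} with
Var(eps_t) = sigma^2, the variance is
  gamma(0) = sigma^2 * (1 + sum_i theta_i^2).
  sum_i theta_i^2 = (0.369)^2 + (0.711)^2 = 0.136161 + 0.505521 = 0.641682.
  gamma(0) = 3 * (1 + 0.641682) = 3 * 1.641682 = 4.925046, which rounds to 4.9250.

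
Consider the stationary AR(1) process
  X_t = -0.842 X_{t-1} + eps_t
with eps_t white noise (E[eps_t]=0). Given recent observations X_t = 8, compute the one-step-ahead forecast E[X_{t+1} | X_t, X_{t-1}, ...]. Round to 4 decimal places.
E[X_{t+1} \mid \mathcal F_t] = -6.7360

For an AR(p) model X_t = c + sum_i phi_i X_{t-i} + eps_t, the
one-step-ahead conditional mean is
  E[X_{t+1} | X_t, ...] = c + sum_i phi_i X_{t+1-i}.
Substitute known values:
  E[X_{t+1} | ...] = (-0.842) * (8)
                   = -6.7360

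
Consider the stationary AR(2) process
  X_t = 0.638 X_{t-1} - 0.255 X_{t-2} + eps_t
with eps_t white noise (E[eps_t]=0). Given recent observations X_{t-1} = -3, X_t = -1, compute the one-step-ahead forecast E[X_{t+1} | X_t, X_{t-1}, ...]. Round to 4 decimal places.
E[X_{t+1} \mid \mathcal F_t] = 0.1270

For an AR(p) model X_t = c + sum_i phi_i X_{t-i} + eps_t, the
one-step-ahead conditional mean is
  E[X_{t+1} | X_t, ...] = c + sum_i phi_i X_{t+1-i}.
Substitute known values:
  E[X_{t+1} | ...] = (0.638) * (-1) + (-0.255) * (-3)
                   = 0.1270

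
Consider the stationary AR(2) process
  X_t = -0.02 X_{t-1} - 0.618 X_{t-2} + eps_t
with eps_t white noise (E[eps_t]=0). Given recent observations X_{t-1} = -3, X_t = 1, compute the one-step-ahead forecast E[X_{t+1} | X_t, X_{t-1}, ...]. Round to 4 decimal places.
E[X_{t+1} \mid \mathcal F_t] = 1.8340

For an AR(p) model X_t = c + sum_i phi_i X_{t-i} + eps_t, the
one-step-ahead conditional mean is
  E[X_{t+1} | X_t, ...] = c + sum_i phi_i X_{t+1-i}.
Substitute known values:
  E[X_{t+1} | ...] = (-0.02) * (1) + (-0.618) * (-3)
                   = 1.8340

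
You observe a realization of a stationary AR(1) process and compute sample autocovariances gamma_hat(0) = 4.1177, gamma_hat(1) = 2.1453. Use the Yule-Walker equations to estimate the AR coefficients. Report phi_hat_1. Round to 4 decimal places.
\hat\phi_{1} = 0.5210

The Yule-Walker equations for an AR(p) process read, in matrix form,
  Gamma_p phi = r_p,   with   (Gamma_p)_{ij} = gamma(|i - j|),
                       (r_p)_i = gamma(i),   i,j = 1..p.
Substitute the sample gammas (Toeplitz matrix and right-hand side of size 1):
  Gamma_p = [[4.1177]]
  r_p     = [2.1453]
With p = 1 this is the single equation gamma(0) phi_1 = gamma(1):
  phi_hat_1 = gamma(1) / gamma(0) = 2.1453 / 4.1177 = 0.5210.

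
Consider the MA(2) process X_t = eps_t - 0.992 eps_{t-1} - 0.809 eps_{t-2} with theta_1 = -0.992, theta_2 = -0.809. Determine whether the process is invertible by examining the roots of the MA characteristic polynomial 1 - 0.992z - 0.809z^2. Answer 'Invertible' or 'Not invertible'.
\text{Not invertible}

The MA(q) characteristic polynomial is P(z) = 1 - 0.992z - 0.809z^2.
Invertibility requires all roots to lie outside the unit circle, i.e. |z| > 1 for every root.
Set 1 + (-0.992) z + (-0.809) z^2 = 0, i.e. a z^2 + b z + c = 0 with a = -0.809, b = -0.992, c = 1.
Discriminant D = b^2 - 4ac = (-0.992)^2 - 4*(-0.809)*1 = 0.984064 - (-3.236) = 4.220064.
D >= 0, so the roots are real: z = (-b +/- sqrt(D)) / (2a) = (0.992 +/- 2.054279) / (-1.618).
  z_1 = (0.992 + 2.054279) / (-1.618) = -1.8827,   |z_1| = 1.8827.
  z_2 = (0.992 - 2.054279) / (-1.618) = 0.6565,   |z_2| = 0.6565.
Moduli of all roots: 1.8827, 0.6565.
All moduli strictly greater than 1? No.
Verdict: Not invertible.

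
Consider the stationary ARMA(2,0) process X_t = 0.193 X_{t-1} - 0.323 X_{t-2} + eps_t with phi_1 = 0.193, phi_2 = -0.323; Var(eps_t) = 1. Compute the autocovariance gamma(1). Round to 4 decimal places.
\gamma(1) = 0.1664

Multiply the model equation by X_{t-k} and take expectations. With theta_0 = psi_0 = 1 and psi_j the MA(infinity) weights, this gives
  gamma(k) - sum_i phi_i gamma(k-i) = c_k,
  c_k = sigma^2 * sum_{j=k..q} theta_j psi_{j-k}   (c_k = 0 for k > q),
using gamma(-m) = gamma(m).
Pure AR (q = 0): c_0 = sigma^2 = 1, c_k = 0 for k >= 1.
Equations for k = 0, 1, 2 (AR order 2, c_2 = 0):
  (E0) gamma(0) = phi_1 gamma(1) + phi_2 gamma(2) + c_0
  (E1) gamma(1) = phi_1 gamma(0) + phi_2 gamma(1) + c_1
  (E2) gamma(2) = phi_1 gamma(1) + phi_2 gamma(0)
From (E1): gamma(1) = A gamma(0) + B with
  A = phi_1 / (1 - phi_2) = 0.193 / 1.323 = 0.145881,   B = c_1 / (1 - phi_2) = 0 / 1.323 = 0.
Insert (E2) into (E0): gamma(0) (1 - phi_2^2) = phi_1 (1 + phi_2) gamma(1) + c_0.
  phi_1 (1 + phi_2) = (0.193)(0.677) = 0.130661,   1 - phi_2^2 = 0.895671.
Replace gamma(1) by A gamma(0) + B and collect gamma(0):
  gamma(0) [0.895671 - (0.130661)(0.145881)] = c_0 = 1
  gamma(0) * 0.87661 = 1
  gamma(0) = 1 / 0.87661 = 1.140758.
  gamma(1) = A gamma(0) = (0.145881)(1.140758) = 0.166414.
Therefore gamma(1) = 0.1664 (to 4 decimal places).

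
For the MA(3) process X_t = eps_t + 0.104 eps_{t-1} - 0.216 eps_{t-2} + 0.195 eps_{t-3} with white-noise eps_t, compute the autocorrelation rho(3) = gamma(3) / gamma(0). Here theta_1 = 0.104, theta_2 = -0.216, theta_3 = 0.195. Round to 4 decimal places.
\rho(3) = 0.1780

For an MA(q) process with theta_0 = 1, the autocovariance is
  gamma(k) = sigma^2 * sum_{i=0..q-k} theta_i * theta_{i+k},
and rho(k) = gamma(k) / gamma(0). Sigma^2 cancels.
  numerator   = (1)*(0.195) = 0.195.
  denominator = (1)^2 + (0.104)^2 + (-0.216)^2 + (0.195)^2 = 1.095497.
  rho(3) = 0.195 / 1.095497 = 0.1780.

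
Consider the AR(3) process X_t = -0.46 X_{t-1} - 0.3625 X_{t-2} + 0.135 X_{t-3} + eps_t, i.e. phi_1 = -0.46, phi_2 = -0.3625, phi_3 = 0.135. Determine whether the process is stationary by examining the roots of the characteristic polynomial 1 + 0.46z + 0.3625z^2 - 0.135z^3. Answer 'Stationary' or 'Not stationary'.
\text{Stationary}

The AR(p) characteristic polynomial is P(z) = 1 + 0.46z + 0.3625z^2 - 0.135z^3.
Stationarity requires all roots to lie outside the unit circle, i.e. |z| > 1 for every root.
Degree 3: look for a simple real root z0 first, then factor out (1 - z/z0) and solve the remaining quadratic.
Testing z0 = 4: P(4) = 1 + (0.46)(4) + (0.3625)(4)^2 + (-0.135)(4)^3
  = 1 + (1.84) + (5.8) + (-8.64) = 0.  So z_0 = 4 is a root, |z_0| = 4.
Divide out the factor (1 - 0.25 z) = (1 - z/z0) (since 1/z0 = 0.25):
  P(z) = (1 - 0.25 z)(1 + (0.71) z + (0.54) z^2)
  [check: z-coef 0.71 - (0.25) = 0.46; z^2-coef 0.54 - (0.25)(0.71) = 0.3625; z^3-coef -(0.25)(0.54) = -0.135.]
Remaining roots from the quadratic factor 1 + (0.71) z + (0.54) z^2:
  Set 1 + (0.71) z + (0.54) z^2 = 0, i.e. a z^2 + b z + c = 0 with a = 0.54, b = 0.71, c = 1.
  Discriminant D = b^2 - 4ac = (0.71)^2 - 4*(0.54)*1 = 0.5041 - (2.16) = -1.6559.
  D < 0, so the roots are the complex-conjugate pair z = (-b +/- i sqrt(-D)) / (2a) = -0.6574 +/- 1.1915i.
  For a conjugate pair |z|^2 = z * conj(z) = (product of roots) = c/a = 1/(0.54) = 1.851852, so |z| = sqrt(1.851852) = 1.3608 for both roots.
Moduli of all roots: 4.0000, 1.3608, 1.3608.
All moduli strictly greater than 1? Yes.
Verdict: Stationary.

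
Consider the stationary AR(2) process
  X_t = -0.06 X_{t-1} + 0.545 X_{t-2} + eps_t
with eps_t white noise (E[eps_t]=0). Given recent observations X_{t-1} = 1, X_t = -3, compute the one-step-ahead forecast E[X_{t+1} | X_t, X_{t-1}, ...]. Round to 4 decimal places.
E[X_{t+1} \mid \mathcal F_t] = 0.7250

For an AR(p) model X_t = c + sum_i phi_i X_{t-i} + eps_t, the
one-step-ahead conditional mean is
  E[X_{t+1} | X_t, ...] = c + sum_i phi_i X_{t+1-i}.
Substitute known values:
  E[X_{t+1} | ...] = (-0.06) * (-3) + (0.545) * (1)
                   = 0.7250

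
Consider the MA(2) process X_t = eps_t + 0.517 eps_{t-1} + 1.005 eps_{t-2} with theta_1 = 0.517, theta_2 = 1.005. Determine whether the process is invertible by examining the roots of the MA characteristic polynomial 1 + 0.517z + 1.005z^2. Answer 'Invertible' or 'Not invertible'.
\text{Not invertible}

The MA(q) characteristic polynomial is P(z) = 1 + 0.517z + 1.005z^2.
Invertibility requires all roots to lie outside the unit circle, i.e. |z| > 1 for every root.
Set 1 + (0.517) z + (1.005) z^2 = 0, i.e. a z^2 + b z + c = 0 with a = 1.005, b = 0.517, c = 1.
Discriminant D = b^2 - 4ac = (0.517)^2 - 4*(1.005)*1 = 0.267289 - (4.02) = -3.752711.
D < 0, so the roots are the complex-conjugate pair z = (-b +/- i sqrt(-D)) / (2a) = -0.2572 +/- 0.9638i.
For a conjugate pair |z|^2 = z * conj(z) = (product of roots) = c/a = 1/(1.005) = 0.995025, so |z| = sqrt(0.995025) = 0.9975 for both roots.
Moduli of all roots: 0.9975, 0.9975.
All moduli strictly greater than 1? No.
Verdict: Not invertible.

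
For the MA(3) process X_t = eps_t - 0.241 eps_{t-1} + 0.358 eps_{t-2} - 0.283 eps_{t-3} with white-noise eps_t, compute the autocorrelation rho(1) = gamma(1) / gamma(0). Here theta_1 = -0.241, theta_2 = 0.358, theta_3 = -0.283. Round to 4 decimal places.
\rho(1) = -0.3385

For an MA(q) process with theta_0 = 1, the autocovariance is
  gamma(k) = sigma^2 * sum_{i=0..q-k} theta_i * theta_{i+k},
and rho(k) = gamma(k) / gamma(0). Sigma^2 cancels.
  numerator   = (1)*(-0.241) + (-0.241)*(0.358) + (0.358)*(-0.283) = -0.428592.
  denominator = (1)^2 + (-0.241)^2 + (0.358)^2 + (-0.283)^2 = 1.266334.
  rho(1) = -0.428592 / 1.266334 = -0.3385.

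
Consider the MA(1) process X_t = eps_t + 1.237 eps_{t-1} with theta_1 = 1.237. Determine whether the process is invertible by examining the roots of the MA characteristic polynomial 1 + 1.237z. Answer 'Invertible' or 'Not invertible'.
\text{Not invertible}

The MA(q) characteristic polynomial is P(z) = 1 + 1.237z.
Invertibility requires all roots to lie outside the unit circle, i.e. |z| > 1 for every root.
This is linear in z: 1 + (1.237) z = 0  =>  z = -1/(1.237) = -0.808407,  |z| = 0.808407.
Moduli of all roots: 0.8084.
All moduli strictly greater than 1? No.
Verdict: Not invertible.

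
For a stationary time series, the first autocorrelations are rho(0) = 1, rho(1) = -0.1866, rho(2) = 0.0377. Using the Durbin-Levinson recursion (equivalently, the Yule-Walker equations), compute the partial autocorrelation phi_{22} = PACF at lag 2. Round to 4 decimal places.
\phi_{22} = 0.0030

The PACF at lag k is phi_{kk}, the last component of the solution
to the Yule-Walker system G_k phi = r_k where
  (G_k)_{ij} = rho(|i - j|), (r_k)_i = rho(i), i,j = 1..k.
Equivalently, Durbin-Levinson gives phi_{kk} iteratively:
  phi_{11} = rho(1)
  phi_{kk} = [rho(k) - sum_{j=1..k-1} phi_{k-1,j} rho(k-j)]
            / [1 - sum_{j=1..k-1} phi_{k-1,j} rho(j)],
  phi_{k,j} = phi_{k-1,j} - phi_{kk} phi_{k-1,k-j},  j = 1..k-1.
Step k = 1:
  phi_11 = rho(1) = -0.1866.
Step k = 2:
  phi_22 = [rho(2) - phi_11 rho(1)] / [1 - phi_11 rho(1)] = [0.0377 - (-0.1866)(-0.1866)] / [1 - (-0.1866)(-0.1866)]
         = 0.00288044 / 0.96518044 = 0.003.
Therefore phi_{22} = 0.0030.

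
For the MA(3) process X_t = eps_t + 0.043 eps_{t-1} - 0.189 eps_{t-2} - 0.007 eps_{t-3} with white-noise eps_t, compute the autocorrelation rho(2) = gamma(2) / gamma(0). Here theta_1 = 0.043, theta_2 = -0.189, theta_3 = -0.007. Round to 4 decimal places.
\rho(2) = -0.1824

For an MA(q) process with theta_0 = 1, the autocovariance is
  gamma(k) = sigma^2 * sum_{i=0..q-k} theta_i * theta_{i+k},
and rho(k) = gamma(k) / gamma(0). Sigma^2 cancels.
  numerator   = (1)*(-0.189) + (0.043)*(-0.007) = -0.189301.
  denominator = (1)^2 + (0.043)^2 + (-0.189)^2 + (-0.007)^2 = 1.037619.
  rho(2) = -0.189301 / 1.037619 = -0.1824.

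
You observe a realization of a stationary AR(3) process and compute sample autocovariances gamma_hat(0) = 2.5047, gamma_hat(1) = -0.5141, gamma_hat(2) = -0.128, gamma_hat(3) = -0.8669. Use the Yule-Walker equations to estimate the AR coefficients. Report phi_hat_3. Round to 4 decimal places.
\hat\phi_{3} = -0.3980

The Yule-Walker equations for an AR(p) process read, in matrix form,
  Gamma_p phi = r_p,   with   (Gamma_p)_{ij} = gamma(|i - j|),
                       (r_p)_i = gamma(i),   i,j = 1..p.
Substitute the sample gammas (Toeplitz matrix and right-hand side of size 3):
  Gamma_p = [[2.5047, -0.5141, -0.128], [-0.5141, 2.5047, -0.5141], [-0.128, -0.5141, 2.5047]]
  r_p     = [-0.5141, -0.128, -0.8669]
Written out (R1..R3):
  (R1) 2.5047 phi_1 - 0.5141 phi_2 - 0.128 phi_3 = -0.5141
  (R2) -0.5141 phi_1 + 2.5047 phi_2 - 0.5141 phi_3 = -0.128
  (R3) -0.128 phi_1 - 0.5141 phi_2 + 2.5047 phi_3 = -0.8669
Gaussian elimination:
  R2 <- R2 - (-0.5141/2.5047) R1 = R2 - (-0.205254) R1:  2.399179 phi_2 - 0.540373 phi_3 = -0.233521
  R3 <- R3 - (-0.128/2.5047) R1 = R3 - (-0.051104) R1:  -0.540373 phi_2 + 2.498159 phi_3 = -0.893173
  R3 <- R3 - (-0.540373/2.399179) R2 = R3 - (-0.225232) R2:  2.376449 phi_3 = -0.945769
Back-substitution:
  phi_hat_3 = -0.945769 / 2.376449 = -0.397976
  phi_hat_2 = (-0.233521 - (-0.540373)(-0.397976)) / 2.399179 = -0.186971
  phi_hat_1 = (-0.5141 - (-0.5141)(-0.186971) - (-0.128)(-0.397976)) / 2.5047 = -0.263969
So phi_hat = [-0.2640, -0.1870, -0.3980].
Therefore phi_hat_3 = -0.3980.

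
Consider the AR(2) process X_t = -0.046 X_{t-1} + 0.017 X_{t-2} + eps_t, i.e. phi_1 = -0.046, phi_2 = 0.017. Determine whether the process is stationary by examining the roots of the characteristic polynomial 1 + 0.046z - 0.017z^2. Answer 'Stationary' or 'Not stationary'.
\text{Stationary}

The AR(p) characteristic polynomial is P(z) = 1 + 0.046z - 0.017z^2.
Stationarity requires all roots to lie outside the unit circle, i.e. |z| > 1 for every root.
Set 1 + (0.046) z + (-0.017) z^2 = 0, i.e. a z^2 + b z + c = 0 with a = -0.017, b = 0.046, c = 1.
Discriminant D = b^2 - 4ac = (0.046)^2 - 4*(-0.017)*1 = 0.002116 - (-0.068) = 0.070116.
D >= 0, so the roots are real: z = (-b +/- sqrt(D)) / (2a) = (-0.046 +/- 0.264794) / (-0.034).
  z_1 = (-0.046 + 0.264794) / (-0.034) = -6.4351,   |z_1| = 6.4351.
  z_2 = (-0.046 - 0.264794) / (-0.034) = 9.141,   |z_2| = 9.141.
Moduli of all roots: 6.4351, 9.1410.
All moduli strictly greater than 1? Yes.
Verdict: Stationary.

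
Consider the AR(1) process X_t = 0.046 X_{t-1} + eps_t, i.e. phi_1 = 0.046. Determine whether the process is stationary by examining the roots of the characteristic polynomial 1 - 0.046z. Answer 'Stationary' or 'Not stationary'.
\text{Stationary}

The AR(p) characteristic polynomial is P(z) = 1 - 0.046z.
Stationarity requires all roots to lie outside the unit circle, i.e. |z| > 1 for every root.
This is linear in z: 1 + (-0.046) z = 0  =>  z = -1/(-0.046) = 21.73913,  |z| = 21.73913.
Moduli of all roots: 21.7391.
All moduli strictly greater than 1? Yes.
Verdict: Stationary.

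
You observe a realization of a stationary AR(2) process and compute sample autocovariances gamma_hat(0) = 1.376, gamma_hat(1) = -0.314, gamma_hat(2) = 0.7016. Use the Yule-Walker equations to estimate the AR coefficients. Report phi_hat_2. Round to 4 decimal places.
\hat\phi_{2} = 0.4830

The Yule-Walker equations for an AR(p) process read, in matrix form,
  Gamma_p phi = r_p,   with   (Gamma_p)_{ij} = gamma(|i - j|),
                       (r_p)_i = gamma(i),   i,j = 1..p.
Substitute the sample gammas (Toeplitz matrix and right-hand side of size 2):
  Gamma_p = [[1.376, -0.314], [-0.314, 1.376]]
  r_p     = [-0.314, 0.7016]
Written out:
  1.376 phi_1 - 0.314 phi_2 = -0.314
  -0.314 phi_1 + 1.376 phi_2 = 0.7016
Solve by Cramer's rule:
  det = gamma(0)^2 - gamma(1)^2 = (1.376)^2 - (-0.314)^2 = 1.893376 - 0.098596 = 1.79478
  phi_hat_1 = [gamma(1) gamma(0) - gamma(1) gamma(2)] / det = [(-0.314)(1.376) - (-0.314)(0.7016)] / 1.79478 = -0.2117616 / 1.79478 = -0.118
  phi_hat_2 = [gamma(0) gamma(2) - gamma(1)^2] / det = [(1.376)(0.7016) - (-0.314)^2] / 1.79478 = 0.8668056 / 1.79478 = 0.483
So phi_hat = [-0.1180, 0.4830].
Therefore phi_hat_2 = 0.4830.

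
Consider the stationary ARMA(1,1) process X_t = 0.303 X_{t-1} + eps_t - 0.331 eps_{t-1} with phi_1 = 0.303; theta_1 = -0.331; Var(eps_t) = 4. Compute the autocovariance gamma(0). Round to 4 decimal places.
\gamma(0) = 4.0035

Multiply the model equation by X_{t-k} and take expectations. With theta_0 = psi_0 = 1 and psi_j the MA(infinity) weights, this gives
  gamma(k) - sum_i phi_i gamma(k-i) = c_k,
  c_k = sigma^2 * sum_{j=k..q} theta_j psi_{j-k}   (c_k = 0 for k > q),
using gamma(-m) = gamma(m).
psi-weights needed (psi_j = theta_j + sum_i phi_i psi_{j-i}):
  psi_1 = theta_1 + phi_1 = -0.331 + (0.303) = -0.028
Right-hand sides:
  c_0 = sigma^2 (1 + theta_1 psi_1) = 4 * (1 + (-0.331)(-0.028)) = 4 * 1.009268 = 4.037072
  c_1 = sigma^2 theta_1 = 4 * (-0.331) = -1.324
  c_2 = 0
Equations for k = 0 and k = 1 (AR order 1):
  gamma(0) = phi_1 gamma(1) + c_0
  gamma(1) = phi_1 gamma(0) + c_1
Substituting the second into the first: gamma(0) (1 - phi_1^2) = c_0 + phi_1 c_1, so
  gamma(0) = (c_0 + phi_1 c_1) / (1 - phi_1^2) = (4.037072 + (0.303)(-1.324)) / (1 - (0.303)^2) = 3.6359 / 0.908191 = 4.003453.
Therefore gamma(0) = 4.0035 (to 4 decimal places).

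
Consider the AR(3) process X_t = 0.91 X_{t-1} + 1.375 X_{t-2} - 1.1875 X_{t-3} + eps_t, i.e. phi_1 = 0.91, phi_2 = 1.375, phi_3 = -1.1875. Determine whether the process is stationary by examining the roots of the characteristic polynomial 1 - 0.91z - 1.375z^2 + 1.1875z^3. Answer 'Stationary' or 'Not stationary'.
\text{Not stationary}

The AR(p) characteristic polynomial is P(z) = 1 - 0.91z - 1.375z^2 + 1.1875z^3.
Stationarity requires all roots to lie outside the unit circle, i.e. |z| > 1 for every root.
Degree 3: look for a simple real root z0 first, then factor out (1 - z/z0) and solve the remaining quadratic.
Testing z0 = 0.8: P(0.8) = 1 + (-0.91)(0.8) + (-1.375)(0.8)^2 + (1.1875)(0.8)^3
  = 1 + (-0.728) + (-0.88) + (0.608) = 0.  So z_0 = 0.8 is a root, |z_0| = 0.8.
Divide out the factor (1 - 1.25 z) = (1 - z/z0) (since 1/z0 = 1.25):
  P(z) = (1 - 1.25 z)(1 + (0.34) z + (-0.95) z^2)
  [check: z-coef 0.34 - (1.25) = -0.91; z^2-coef -0.95 - (1.25)(0.34) = -1.375; z^3-coef -(1.25)(-0.95) = 1.1875.]
Remaining roots from the quadratic factor 1 + (0.34) z + (-0.95) z^2:
  Set 1 + (0.34) z + (-0.95) z^2 = 0, i.e. a z^2 + b z + c = 0 with a = -0.95, b = 0.34, c = 1.
  Discriminant D = b^2 - 4ac = (0.34)^2 - 4*(-0.95)*1 = 0.1156 - (-3.8) = 3.9156.
  D >= 0, so the roots are real: z = (-b +/- sqrt(D)) / (2a) = (-0.34 +/- 1.978788) / (-1.9).
    z_1 = (-0.34 + 1.978788) / (-1.9) = -0.8625,   |z_1| = 0.8625.
    z_2 = (-0.34 - 1.978788) / (-1.9) = 1.2204,   |z_2| = 1.2204.
Moduli of all roots: 0.8000, 0.8625, 1.2204.
All moduli strictly greater than 1? No.
Verdict: Not stationary.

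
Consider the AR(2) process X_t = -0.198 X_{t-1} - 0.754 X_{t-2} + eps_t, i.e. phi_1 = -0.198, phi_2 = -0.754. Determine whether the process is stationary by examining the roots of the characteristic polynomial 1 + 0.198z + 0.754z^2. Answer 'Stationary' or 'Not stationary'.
\text{Stationary}

The AR(p) characteristic polynomial is P(z) = 1 + 0.198z + 0.754z^2.
Stationarity requires all roots to lie outside the unit circle, i.e. |z| > 1 for every root.
Set 1 + (0.198) z + (0.754) z^2 = 0, i.e. a z^2 + b z + c = 0 with a = 0.754, b = 0.198, c = 1.
Discriminant D = b^2 - 4ac = (0.198)^2 - 4*(0.754)*1 = 0.039204 - (3.016) = -2.976796.
D < 0, so the roots are the complex-conjugate pair z = (-b +/- i sqrt(-D)) / (2a) = -0.1313 +/- 1.1441i.
For a conjugate pair |z|^2 = z * conj(z) = (product of roots) = c/a = 1/(0.754) = 1.32626, so |z| = sqrt(1.32626) = 1.1516 for both roots.
Moduli of all roots: 1.1516, 1.1516.
All moduli strictly greater than 1? Yes.
Verdict: Stationary.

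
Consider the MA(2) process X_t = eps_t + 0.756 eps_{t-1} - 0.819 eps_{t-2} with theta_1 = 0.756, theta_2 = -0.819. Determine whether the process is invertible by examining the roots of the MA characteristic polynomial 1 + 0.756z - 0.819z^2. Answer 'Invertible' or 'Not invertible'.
\text{Not invertible}

The MA(q) characteristic polynomial is P(z) = 1 + 0.756z - 0.819z^2.
Invertibility requires all roots to lie outside the unit circle, i.e. |z| > 1 for every root.
Set 1 + (0.756) z + (-0.819) z^2 = 0, i.e. a z^2 + b z + c = 0 with a = -0.819, b = 0.756, c = 1.
Discriminant D = b^2 - 4ac = (0.756)^2 - 4*(-0.819)*1 = 0.571536 - (-3.276) = 3.847536.
D >= 0, so the roots are real: z = (-b +/- sqrt(D)) / (2a) = (-0.756 +/- 1.961514) / (-1.638).
  z_1 = (-0.756 + 1.961514) / (-1.638) = -0.736,   |z_1| = 0.736.
  z_2 = (-0.756 - 1.961514) / (-1.638) = 1.659,   |z_2| = 1.659.
Moduli of all roots: 0.7360, 1.6590.
All moduli strictly greater than 1? No.
Verdict: Not invertible.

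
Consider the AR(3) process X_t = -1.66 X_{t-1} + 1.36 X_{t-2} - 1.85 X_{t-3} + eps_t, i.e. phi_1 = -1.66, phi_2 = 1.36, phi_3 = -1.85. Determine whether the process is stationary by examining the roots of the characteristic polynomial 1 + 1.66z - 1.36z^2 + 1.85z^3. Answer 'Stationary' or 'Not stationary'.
\text{Not stationary}

The AR(p) characteristic polynomial is P(z) = 1 + 1.66z - 1.36z^2 + 1.85z^3.
Stationarity requires all roots to lie outside the unit circle, i.e. |z| > 1 for every root.
Degree 3: look for a simple real root z0 first, then factor out (1 - z/z0) and solve the remaining quadratic.
Testing z0 = -0.4: P(-0.4) = 1 + (1.66)(-0.4) + (-1.36)(-0.4)^2 + (1.85)(-0.4)^3
  = 1 + (-0.664) + (-0.2176) + (-0.1184) = 0.  So z_0 = -0.4 is a root, |z_0| = 0.4.
Divide out the factor (1 + 2.5 z) = (1 - z/z0) (since 1/z0 = -2.5):
  P(z) = (1 + 2.5 z)(1 + (-0.84) z + (0.74) z^2)
  [check: z-coef -0.84 - (-2.5) = 1.66; z^2-coef 0.74 - (-2.5)(-0.84) = -1.36; z^3-coef -(-2.5)(0.74) = 1.85.]
Remaining roots from the quadratic factor 1 + (-0.84) z + (0.74) z^2:
  Set 1 + (-0.84) z + (0.74) z^2 = 0, i.e. a z^2 + b z + c = 0 with a = 0.74, b = -0.84, c = 1.
  Discriminant D = b^2 - 4ac = (-0.84)^2 - 4*(0.74)*1 = 0.7056 - (2.96) = -2.2544.
  D < 0, so the roots are the complex-conjugate pair z = (-b +/- i sqrt(-D)) / (2a) = 0.5676 +/- 1.0145i.
  For a conjugate pair |z|^2 = z * conj(z) = (product of roots) = c/a = 1/(0.74) = 1.351351, so |z| = sqrt(1.351351) = 1.1625 for both roots.
Moduli of all roots: 0.4000, 1.1625, 1.1625.
All moduli strictly greater than 1? No.
Verdict: Not stationary.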